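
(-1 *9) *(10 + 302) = -2808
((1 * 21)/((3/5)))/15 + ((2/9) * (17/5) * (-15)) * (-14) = 161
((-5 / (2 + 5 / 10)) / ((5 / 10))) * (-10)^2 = -400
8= 8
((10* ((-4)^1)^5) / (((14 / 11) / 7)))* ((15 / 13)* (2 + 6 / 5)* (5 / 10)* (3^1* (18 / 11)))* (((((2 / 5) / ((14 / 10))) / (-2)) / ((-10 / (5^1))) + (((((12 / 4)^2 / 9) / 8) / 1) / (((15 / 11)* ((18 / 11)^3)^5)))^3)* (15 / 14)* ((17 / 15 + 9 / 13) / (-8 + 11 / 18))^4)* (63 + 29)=-382881457712951616404265621077143481513380475136766450828802533748870081 / 28586744921463573219902152784571247204857233282051956951272652800000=-13393.67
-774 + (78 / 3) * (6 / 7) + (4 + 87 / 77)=-57487 / 77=-746.58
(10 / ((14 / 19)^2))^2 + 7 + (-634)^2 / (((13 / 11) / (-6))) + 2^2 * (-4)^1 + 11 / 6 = -764231935295 / 374556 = -2040367.62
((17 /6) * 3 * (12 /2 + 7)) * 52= 5746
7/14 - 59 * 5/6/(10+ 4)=-253/84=-3.01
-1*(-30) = 30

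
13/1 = 13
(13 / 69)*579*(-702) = -1761318 / 23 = -76579.04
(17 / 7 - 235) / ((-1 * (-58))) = -814 / 203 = -4.01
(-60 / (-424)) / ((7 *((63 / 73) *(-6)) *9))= -365 / 841428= -0.00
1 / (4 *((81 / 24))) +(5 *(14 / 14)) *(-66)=-8908 / 27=-329.93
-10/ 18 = -0.56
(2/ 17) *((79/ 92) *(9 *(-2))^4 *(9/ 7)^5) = 244849749048/ 6571537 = 37259.13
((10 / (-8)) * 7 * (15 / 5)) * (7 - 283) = 7245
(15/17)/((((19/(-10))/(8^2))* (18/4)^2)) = -1.47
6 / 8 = 3 / 4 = 0.75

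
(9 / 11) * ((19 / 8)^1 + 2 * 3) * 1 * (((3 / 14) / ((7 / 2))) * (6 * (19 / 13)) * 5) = 515565 / 28028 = 18.39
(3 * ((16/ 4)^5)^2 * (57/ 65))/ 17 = 179306496/ 1105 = 162268.32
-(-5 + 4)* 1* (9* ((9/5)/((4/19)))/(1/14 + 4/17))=183141/730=250.88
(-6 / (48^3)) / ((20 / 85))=-17 / 73728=-0.00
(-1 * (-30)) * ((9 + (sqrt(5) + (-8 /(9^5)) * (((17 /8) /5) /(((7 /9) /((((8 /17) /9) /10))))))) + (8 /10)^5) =30 * sqrt(5) + 24097069214 /86113125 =346.91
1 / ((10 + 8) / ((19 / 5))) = 19 / 90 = 0.21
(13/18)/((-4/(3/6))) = -13/144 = -0.09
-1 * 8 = -8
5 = 5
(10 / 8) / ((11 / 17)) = 85 / 44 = 1.93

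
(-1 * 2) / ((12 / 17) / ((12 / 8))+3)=-34 / 59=-0.58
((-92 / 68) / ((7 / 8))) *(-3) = 552 / 119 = 4.64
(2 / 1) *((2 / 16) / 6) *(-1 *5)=-5 / 24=-0.21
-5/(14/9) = -45/14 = -3.21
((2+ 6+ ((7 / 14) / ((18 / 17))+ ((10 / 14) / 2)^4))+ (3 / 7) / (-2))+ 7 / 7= 3206501 / 345744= 9.27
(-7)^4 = 2401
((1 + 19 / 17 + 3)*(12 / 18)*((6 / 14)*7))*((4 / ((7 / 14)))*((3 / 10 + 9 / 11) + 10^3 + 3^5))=95249688 / 935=101871.32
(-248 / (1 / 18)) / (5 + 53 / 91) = -101556 / 127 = -799.65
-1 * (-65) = 65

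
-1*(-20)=20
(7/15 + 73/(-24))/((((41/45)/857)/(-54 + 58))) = -794439/82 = -9688.28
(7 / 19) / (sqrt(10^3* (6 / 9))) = 7* sqrt(15) / 1900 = 0.01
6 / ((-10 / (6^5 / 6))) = -3888 / 5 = -777.60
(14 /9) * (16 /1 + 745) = 10654 /9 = 1183.78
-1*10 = -10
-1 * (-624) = 624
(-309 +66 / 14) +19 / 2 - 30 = -4547 / 14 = -324.79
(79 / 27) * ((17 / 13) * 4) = 5372 / 351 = 15.30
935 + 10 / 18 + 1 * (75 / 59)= 497455 / 531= 936.83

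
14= 14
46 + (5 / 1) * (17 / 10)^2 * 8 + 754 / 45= 8026 / 45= 178.36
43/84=0.51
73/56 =1.30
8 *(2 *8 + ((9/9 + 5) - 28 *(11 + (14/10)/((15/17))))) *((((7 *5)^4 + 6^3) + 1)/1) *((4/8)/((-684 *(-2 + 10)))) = 9298466611/25650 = 362513.32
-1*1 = -1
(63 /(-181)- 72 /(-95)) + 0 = 7047 /17195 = 0.41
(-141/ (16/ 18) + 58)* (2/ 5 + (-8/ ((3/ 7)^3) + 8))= 1013173/ 108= 9381.23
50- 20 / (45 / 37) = 33.56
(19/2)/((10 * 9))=19/180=0.11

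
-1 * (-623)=623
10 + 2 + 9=21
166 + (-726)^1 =-560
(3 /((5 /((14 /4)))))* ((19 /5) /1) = 399 /50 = 7.98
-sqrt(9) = -3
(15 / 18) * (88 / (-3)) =-220 / 9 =-24.44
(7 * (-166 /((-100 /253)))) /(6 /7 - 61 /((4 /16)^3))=-1028951 /1366100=-0.75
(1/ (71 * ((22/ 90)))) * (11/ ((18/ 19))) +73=10461/ 142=73.67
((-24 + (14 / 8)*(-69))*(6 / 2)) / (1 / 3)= -5211 / 4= -1302.75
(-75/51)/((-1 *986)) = 25/16762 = 0.00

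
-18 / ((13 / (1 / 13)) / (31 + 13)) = -792 / 169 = -4.69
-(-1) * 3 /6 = 1 /2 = 0.50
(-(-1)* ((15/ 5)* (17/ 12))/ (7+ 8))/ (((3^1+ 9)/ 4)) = 17/ 180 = 0.09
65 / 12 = 5.42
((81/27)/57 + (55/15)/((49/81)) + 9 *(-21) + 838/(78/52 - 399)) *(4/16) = -136922621/2960580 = -46.25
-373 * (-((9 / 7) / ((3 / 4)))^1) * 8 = 35808 / 7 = 5115.43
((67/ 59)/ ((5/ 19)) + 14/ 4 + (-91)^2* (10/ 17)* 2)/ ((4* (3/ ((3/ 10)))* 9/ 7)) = 684559309/ 3610800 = 189.59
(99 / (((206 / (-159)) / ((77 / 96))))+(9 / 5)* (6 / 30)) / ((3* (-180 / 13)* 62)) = 14503879 / 613056000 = 0.02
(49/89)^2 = 2401/7921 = 0.30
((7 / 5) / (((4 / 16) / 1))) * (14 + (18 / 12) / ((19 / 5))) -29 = 4903 / 95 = 51.61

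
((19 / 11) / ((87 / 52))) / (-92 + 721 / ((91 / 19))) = 12844 / 728277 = 0.02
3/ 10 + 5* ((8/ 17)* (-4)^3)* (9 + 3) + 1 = -306979/ 170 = -1805.76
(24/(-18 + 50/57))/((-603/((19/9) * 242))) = 43681/36783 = 1.19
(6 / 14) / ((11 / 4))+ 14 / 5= 1138 / 385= 2.96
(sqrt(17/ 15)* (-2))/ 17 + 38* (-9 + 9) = -0.13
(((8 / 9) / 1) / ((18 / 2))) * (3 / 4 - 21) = -2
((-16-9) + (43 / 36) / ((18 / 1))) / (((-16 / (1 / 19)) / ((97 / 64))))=1567229 / 12607488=0.12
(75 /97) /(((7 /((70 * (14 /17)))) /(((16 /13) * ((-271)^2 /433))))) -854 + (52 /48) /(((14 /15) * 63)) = 15562862770813 /32747675688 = 475.24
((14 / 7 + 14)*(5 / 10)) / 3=8 / 3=2.67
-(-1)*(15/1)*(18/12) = 45/2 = 22.50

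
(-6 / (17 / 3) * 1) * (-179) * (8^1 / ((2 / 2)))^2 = 206208 / 17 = 12129.88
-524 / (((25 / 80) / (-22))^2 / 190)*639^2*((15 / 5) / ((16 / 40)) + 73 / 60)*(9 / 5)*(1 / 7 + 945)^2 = -17296406050244643081289728 / 6125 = -2823903028611370298986.08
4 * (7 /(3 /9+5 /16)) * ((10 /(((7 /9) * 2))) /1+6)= 16704 /31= 538.84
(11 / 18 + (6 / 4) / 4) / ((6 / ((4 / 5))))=0.13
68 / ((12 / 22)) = 374 / 3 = 124.67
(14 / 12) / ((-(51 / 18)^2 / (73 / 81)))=-1022 / 7803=-0.13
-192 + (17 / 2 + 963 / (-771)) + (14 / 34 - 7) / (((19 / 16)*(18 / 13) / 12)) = -232.83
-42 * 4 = -168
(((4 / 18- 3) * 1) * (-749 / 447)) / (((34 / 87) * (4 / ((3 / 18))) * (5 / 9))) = 108605 / 121584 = 0.89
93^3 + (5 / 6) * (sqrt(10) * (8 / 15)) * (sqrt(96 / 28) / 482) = 8 * sqrt(105) / 15183 + 804357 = 804357.01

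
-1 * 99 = -99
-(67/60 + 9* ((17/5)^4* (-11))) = 99214573/7500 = 13228.61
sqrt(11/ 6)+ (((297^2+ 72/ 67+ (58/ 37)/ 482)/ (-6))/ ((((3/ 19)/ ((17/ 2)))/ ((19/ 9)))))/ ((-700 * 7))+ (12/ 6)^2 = 346.34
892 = 892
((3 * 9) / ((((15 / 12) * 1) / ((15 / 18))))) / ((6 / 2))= 6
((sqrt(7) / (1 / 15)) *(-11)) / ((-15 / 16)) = 176 *sqrt(7) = 465.65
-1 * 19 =-19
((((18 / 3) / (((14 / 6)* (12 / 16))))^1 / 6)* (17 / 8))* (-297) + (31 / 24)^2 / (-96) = -139601479 / 387072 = -360.66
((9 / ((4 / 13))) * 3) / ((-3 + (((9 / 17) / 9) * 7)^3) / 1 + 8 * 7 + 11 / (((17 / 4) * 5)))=958035 / 585056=1.64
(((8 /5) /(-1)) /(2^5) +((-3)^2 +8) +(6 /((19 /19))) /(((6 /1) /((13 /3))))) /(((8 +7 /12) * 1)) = 1277 /515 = 2.48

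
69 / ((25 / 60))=165.60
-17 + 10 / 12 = -97 / 6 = -16.17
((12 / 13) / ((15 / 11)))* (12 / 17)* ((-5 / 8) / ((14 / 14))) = -66 / 221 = -0.30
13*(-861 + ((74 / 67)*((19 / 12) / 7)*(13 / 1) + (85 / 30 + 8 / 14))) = -5208957 / 469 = -11106.52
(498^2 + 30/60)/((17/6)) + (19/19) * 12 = 87543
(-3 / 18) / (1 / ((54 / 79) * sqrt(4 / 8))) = -9 * sqrt(2) / 158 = -0.08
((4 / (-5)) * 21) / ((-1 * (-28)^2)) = 3 / 140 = 0.02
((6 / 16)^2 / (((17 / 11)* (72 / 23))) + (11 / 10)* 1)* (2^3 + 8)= 18.07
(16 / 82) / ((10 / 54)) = 216 / 205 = 1.05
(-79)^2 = 6241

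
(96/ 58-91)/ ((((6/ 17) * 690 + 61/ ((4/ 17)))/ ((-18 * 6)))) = 19.19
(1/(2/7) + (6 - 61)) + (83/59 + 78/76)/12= -1380101/26904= -51.30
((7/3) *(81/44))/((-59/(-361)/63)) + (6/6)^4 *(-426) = 3192531/2596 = 1229.79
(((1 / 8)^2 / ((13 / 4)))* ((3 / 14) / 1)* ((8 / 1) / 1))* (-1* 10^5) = -75000 / 91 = -824.18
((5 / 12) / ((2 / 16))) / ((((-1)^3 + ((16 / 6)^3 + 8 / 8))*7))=45 / 1792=0.03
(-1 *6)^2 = 36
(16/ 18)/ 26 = 4/ 117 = 0.03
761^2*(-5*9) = -26060445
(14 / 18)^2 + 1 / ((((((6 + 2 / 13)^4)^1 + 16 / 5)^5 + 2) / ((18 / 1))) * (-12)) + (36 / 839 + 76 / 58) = 2812028555084584882329909204077825065004999496575 / 1436033610031756766854702227154259113251059721372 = 1.96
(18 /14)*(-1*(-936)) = 8424 /7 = 1203.43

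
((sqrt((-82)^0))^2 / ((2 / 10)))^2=25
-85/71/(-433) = 85/30743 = 0.00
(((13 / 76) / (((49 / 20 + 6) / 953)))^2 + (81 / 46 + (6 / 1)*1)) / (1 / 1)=1066220563 / 2806414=379.92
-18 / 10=-9 / 5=-1.80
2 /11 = 0.18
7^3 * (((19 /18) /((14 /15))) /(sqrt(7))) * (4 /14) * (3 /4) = 95 * sqrt(7) /8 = 31.42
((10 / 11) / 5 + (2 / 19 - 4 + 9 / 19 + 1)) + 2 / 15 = -6602 / 3135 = -2.11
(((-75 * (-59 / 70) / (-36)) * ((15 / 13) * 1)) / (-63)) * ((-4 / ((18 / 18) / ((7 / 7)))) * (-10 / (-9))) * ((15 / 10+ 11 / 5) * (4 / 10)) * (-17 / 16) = 185555 / 825552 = 0.22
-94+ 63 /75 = -2329 /25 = -93.16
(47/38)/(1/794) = 18659/19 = 982.05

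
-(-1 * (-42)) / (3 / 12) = -168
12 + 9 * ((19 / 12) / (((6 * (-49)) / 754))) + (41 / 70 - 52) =-74441 / 980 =-75.96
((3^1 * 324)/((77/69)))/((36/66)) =11178/7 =1596.86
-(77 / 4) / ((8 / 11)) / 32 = -847 / 1024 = -0.83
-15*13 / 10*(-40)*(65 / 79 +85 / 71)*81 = 715829400 / 5609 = 127621.57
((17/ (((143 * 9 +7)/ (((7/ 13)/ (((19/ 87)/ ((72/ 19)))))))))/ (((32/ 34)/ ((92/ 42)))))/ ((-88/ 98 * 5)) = -85008483/ 1336003240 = -0.06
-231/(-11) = 21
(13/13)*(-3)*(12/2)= -18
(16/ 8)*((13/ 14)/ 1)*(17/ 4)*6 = 663/ 14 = 47.36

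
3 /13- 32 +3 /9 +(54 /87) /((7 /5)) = -30.99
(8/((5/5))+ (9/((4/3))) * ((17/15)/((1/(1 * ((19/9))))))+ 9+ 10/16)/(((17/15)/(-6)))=-12159/68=-178.81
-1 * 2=-2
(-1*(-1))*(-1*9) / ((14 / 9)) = -81 / 14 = -5.79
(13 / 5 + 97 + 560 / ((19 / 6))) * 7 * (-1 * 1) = -183834 / 95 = -1935.09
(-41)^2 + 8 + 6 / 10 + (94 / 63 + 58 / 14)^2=34160237 / 19845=1721.35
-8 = -8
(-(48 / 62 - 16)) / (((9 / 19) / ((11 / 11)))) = 8968 / 279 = 32.14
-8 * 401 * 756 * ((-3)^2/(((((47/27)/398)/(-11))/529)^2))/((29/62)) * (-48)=253993134846254542653100032/64061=3964863721238421858121.17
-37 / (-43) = 37 / 43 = 0.86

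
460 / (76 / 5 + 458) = 1150 / 1183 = 0.97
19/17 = 1.12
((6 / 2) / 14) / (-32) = -3 / 448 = -0.01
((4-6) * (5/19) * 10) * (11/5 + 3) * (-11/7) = 5720/133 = 43.01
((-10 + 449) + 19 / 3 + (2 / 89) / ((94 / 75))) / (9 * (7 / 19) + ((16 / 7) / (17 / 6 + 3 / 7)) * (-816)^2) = 14547419939 / 15241136656275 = 0.00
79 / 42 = 1.88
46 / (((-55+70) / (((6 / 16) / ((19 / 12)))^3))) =5589 / 137180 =0.04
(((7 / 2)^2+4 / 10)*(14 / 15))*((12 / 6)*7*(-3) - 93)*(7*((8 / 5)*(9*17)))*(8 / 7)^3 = -4077053.07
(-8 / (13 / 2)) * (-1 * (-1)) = -1.23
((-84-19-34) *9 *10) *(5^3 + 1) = -1553580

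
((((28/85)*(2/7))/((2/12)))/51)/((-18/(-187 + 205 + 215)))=-1864/13005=-0.14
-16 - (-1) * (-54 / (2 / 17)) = -475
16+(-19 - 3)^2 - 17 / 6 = 497.17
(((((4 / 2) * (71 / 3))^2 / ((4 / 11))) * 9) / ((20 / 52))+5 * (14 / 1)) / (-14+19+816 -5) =721213 / 4080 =176.77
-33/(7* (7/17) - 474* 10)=51/7321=0.01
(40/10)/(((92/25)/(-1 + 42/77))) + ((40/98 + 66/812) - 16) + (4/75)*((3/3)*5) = -169740041/10785390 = -15.74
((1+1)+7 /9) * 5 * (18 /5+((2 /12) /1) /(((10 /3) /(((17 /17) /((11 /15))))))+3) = 4075 /44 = 92.61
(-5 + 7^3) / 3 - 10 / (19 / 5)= 6272 / 57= 110.04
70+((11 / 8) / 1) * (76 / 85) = 12109 / 170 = 71.23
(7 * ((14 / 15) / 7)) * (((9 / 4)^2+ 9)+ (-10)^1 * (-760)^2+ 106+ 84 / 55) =-11859803669 / 2200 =-5390819.85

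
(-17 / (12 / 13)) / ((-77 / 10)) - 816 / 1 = -813.61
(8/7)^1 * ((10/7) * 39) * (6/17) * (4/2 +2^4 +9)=505440/833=606.77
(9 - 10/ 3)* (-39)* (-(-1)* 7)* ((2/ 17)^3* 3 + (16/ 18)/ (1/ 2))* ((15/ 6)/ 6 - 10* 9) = 1927739450/ 7803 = 247051.06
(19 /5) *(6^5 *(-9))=-1329696 /5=-265939.20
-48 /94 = -24 /47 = -0.51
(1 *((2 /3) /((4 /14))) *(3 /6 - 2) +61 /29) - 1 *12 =-13.40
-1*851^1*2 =-1702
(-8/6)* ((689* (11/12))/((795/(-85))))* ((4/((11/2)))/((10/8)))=7072/135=52.39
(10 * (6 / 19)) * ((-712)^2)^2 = 15419533148160 / 19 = 811554376218.95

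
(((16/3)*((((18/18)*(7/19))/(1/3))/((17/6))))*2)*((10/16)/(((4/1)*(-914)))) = -105/147611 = -0.00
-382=-382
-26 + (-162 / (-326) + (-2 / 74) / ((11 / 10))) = -25.53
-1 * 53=-53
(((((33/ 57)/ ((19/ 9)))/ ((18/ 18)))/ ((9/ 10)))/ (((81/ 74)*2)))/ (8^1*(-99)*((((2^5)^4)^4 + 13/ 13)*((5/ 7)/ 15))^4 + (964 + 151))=-9772070/ 610704325414219243477727466705460923859970214677562601535168667936866893255199782011780660329683561077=-0.00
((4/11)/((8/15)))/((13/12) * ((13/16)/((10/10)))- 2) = -288/473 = -0.61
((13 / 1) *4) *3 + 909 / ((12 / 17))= 5775 / 4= 1443.75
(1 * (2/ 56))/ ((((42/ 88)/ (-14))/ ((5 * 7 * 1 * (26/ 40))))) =-143/ 6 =-23.83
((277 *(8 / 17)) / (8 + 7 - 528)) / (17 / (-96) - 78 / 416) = 70912 / 101745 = 0.70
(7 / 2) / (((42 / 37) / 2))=37 / 6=6.17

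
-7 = -7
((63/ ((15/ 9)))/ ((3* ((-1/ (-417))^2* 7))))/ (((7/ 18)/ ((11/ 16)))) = 154935099/ 280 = 553339.64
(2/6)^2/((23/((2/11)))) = 2/2277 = 0.00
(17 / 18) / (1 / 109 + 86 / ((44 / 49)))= 20383 / 2067165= 0.01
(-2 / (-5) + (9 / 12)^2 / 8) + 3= 2221 / 640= 3.47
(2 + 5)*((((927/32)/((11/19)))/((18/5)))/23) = 68495/16192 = 4.23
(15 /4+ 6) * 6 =117 /2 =58.50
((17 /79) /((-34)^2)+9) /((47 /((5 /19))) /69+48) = 0.18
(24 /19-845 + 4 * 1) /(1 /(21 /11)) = -335055 /209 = -1603.13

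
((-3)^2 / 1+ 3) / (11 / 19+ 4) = 76 / 29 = 2.62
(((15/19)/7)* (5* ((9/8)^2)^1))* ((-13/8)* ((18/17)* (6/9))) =-236925/289408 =-0.82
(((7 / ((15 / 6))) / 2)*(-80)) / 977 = -112 / 977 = -0.11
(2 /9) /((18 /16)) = 16 /81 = 0.20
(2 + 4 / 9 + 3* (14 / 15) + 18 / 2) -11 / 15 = 608 / 45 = 13.51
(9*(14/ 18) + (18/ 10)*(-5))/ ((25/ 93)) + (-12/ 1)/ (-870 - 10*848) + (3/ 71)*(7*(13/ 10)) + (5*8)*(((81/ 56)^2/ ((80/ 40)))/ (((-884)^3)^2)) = -7.05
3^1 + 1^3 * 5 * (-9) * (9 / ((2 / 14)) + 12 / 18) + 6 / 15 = -14308 / 5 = -2861.60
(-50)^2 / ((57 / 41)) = 102500 / 57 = 1798.25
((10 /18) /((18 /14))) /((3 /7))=245 /243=1.01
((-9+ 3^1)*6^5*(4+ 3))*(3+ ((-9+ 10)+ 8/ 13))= -19595520/ 13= -1507347.69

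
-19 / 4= -4.75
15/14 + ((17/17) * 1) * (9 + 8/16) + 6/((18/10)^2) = 2348/189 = 12.42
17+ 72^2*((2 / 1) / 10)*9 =46741 / 5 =9348.20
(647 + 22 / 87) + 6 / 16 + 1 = 451445 / 696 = 648.63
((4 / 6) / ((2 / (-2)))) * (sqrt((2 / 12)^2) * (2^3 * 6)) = -16 / 3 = -5.33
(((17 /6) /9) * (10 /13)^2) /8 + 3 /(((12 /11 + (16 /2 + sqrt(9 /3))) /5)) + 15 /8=1270111915 /351789048 - 1815 * sqrt(3) /9637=3.28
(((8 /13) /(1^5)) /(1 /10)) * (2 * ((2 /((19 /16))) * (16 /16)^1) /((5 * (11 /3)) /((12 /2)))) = 6.78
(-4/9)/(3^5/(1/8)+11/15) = -20/87513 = -0.00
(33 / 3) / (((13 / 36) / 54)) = 21384 / 13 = 1644.92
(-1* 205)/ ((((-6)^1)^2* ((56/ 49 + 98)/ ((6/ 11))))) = -1435/ 45804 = -0.03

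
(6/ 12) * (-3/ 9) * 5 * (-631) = 3155/ 6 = 525.83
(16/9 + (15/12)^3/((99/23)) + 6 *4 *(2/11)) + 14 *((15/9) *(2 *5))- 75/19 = 9469451/40128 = 235.98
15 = 15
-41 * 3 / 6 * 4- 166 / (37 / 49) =-11168 / 37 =-301.84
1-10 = -9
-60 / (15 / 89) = -356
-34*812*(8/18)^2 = -441728/81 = -5453.43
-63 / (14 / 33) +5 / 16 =-2371 / 16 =-148.19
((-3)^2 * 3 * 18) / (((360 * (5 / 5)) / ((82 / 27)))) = 41 / 10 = 4.10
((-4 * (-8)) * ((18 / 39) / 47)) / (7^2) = 192 / 29939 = 0.01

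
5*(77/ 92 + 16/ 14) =6375/ 644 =9.90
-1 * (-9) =9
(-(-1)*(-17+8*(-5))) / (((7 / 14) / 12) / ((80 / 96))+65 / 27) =-30780 / 1327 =-23.20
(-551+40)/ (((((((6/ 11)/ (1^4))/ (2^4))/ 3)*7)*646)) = -3212/ 323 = -9.94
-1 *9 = -9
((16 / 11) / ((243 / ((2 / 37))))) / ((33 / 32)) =1024 / 3263733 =0.00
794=794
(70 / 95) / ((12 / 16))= 56 / 57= 0.98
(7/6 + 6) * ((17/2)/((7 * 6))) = 731/504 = 1.45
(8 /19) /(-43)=-8 /817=-0.01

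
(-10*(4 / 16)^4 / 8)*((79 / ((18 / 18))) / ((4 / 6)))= -1185 / 2048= -0.58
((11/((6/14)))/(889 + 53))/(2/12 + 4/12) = 77/1413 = 0.05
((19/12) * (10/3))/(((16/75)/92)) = 54625/24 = 2276.04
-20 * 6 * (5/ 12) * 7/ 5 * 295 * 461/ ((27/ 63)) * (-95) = 6330567250/ 3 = 2110189083.33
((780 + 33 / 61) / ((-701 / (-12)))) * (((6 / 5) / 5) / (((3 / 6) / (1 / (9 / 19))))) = 14474352 / 1069025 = 13.54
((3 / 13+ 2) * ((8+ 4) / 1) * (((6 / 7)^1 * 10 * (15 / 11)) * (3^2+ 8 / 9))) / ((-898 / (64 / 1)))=-99110400 / 449449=-220.52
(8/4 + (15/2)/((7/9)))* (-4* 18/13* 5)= -29340/91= -322.42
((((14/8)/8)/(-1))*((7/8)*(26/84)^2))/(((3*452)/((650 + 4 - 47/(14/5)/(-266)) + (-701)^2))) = -309677806295/46538440704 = -6.65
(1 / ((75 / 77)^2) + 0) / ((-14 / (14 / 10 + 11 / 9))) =-49973 / 253125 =-0.20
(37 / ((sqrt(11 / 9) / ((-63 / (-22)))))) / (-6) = -2331*sqrt(11) / 484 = -15.97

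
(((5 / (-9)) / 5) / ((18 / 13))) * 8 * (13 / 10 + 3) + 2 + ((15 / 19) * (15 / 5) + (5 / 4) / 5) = 57187 / 30780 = 1.86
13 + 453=466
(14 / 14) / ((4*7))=1 / 28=0.04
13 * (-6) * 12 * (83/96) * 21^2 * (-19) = 27122823/4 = 6780705.75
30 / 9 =10 / 3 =3.33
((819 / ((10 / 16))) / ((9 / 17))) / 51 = 728 / 15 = 48.53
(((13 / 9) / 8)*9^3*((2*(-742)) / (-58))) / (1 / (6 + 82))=8594586 / 29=296365.03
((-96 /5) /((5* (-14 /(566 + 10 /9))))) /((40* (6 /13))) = 66352 /7875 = 8.43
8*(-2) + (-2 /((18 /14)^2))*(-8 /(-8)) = -1394 /81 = -17.21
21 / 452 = 0.05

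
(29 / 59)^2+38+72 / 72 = 136600 / 3481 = 39.24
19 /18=1.06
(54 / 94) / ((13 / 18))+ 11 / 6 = 9637 / 3666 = 2.63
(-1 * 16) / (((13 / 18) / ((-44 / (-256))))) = -99 / 26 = -3.81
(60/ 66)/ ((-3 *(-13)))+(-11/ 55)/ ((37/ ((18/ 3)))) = -724/ 79365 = -0.01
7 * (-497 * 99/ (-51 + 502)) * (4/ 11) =-125244/ 451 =-277.70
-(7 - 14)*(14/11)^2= 1372/121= 11.34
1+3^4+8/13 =1074/13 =82.62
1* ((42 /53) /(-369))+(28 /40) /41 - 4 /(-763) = 1003159 /49739970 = 0.02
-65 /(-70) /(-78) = -1 /84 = -0.01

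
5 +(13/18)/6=553/108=5.12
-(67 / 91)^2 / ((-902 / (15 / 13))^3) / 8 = 15150375 / 106812588814579648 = 0.00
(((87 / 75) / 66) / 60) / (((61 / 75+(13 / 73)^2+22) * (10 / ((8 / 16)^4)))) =0.00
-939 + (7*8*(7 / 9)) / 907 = -7664665 / 8163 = -938.95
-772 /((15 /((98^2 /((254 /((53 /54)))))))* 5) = -381.99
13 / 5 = 2.60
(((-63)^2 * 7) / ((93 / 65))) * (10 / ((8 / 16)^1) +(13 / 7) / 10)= 24302187 / 62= 391970.76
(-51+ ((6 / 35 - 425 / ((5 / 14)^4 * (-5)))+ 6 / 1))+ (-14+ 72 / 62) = 140152399 / 27125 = 5166.91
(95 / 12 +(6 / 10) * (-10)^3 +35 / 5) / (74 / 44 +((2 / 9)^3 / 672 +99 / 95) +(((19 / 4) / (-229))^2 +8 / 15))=-7853654428790940 / 43728602262517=-179.60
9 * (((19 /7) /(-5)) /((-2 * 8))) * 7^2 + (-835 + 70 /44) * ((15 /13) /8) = -601977 /5720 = -105.24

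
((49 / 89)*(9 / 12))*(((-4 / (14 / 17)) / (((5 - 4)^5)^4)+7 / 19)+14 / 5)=-23583 / 33820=-0.70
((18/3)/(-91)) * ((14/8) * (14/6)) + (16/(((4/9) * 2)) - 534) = -13423/26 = -516.27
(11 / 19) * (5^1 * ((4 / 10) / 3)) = 22 / 57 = 0.39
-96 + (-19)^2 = 265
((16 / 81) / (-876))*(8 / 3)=-32 / 53217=-0.00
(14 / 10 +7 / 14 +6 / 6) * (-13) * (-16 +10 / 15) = 8671 / 15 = 578.07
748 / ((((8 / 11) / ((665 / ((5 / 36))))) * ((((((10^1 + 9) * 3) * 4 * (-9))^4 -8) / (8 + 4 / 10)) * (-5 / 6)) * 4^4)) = -22160061 / 2026288934355200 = -0.00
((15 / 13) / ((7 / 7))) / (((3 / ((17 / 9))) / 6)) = 170 / 39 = 4.36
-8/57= -0.14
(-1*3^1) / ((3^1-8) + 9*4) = -3 / 31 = -0.10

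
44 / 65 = 0.68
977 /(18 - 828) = -977 /810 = -1.21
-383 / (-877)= 0.44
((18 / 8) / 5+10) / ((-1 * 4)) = -209 / 80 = -2.61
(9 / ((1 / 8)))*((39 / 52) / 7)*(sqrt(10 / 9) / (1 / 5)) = 90*sqrt(10) / 7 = 40.66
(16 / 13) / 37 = 16 / 481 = 0.03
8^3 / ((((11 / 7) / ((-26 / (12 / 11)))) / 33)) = -256256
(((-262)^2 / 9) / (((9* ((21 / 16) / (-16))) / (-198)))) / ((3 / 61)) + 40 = 23582806168 / 567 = 41592250.74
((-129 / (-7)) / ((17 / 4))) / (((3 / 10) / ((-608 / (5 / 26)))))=-5437952 / 119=-45697.08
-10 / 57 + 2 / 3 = 28 / 57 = 0.49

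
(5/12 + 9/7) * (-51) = -2431/28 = -86.82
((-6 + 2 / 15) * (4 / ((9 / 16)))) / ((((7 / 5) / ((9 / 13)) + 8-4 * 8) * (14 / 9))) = 1.22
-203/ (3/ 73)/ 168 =-2117/ 72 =-29.40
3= 3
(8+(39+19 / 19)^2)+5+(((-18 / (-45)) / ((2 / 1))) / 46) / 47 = 17436531 / 10810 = 1613.00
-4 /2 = -2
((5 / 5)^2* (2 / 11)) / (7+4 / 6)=6 / 253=0.02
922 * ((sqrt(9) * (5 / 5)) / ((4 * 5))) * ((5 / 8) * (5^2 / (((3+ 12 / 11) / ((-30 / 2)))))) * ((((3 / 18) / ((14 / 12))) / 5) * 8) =-25355 / 14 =-1811.07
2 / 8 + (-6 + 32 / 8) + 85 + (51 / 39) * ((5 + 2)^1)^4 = 167597 / 52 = 3223.02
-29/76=-0.38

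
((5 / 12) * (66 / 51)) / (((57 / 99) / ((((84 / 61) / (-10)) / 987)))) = -121 / 926041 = -0.00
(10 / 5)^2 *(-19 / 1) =-76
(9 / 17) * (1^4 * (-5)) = -45 / 17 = -2.65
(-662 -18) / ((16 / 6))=-255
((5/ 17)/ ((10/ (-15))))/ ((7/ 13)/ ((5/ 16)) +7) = -325/ 6426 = -0.05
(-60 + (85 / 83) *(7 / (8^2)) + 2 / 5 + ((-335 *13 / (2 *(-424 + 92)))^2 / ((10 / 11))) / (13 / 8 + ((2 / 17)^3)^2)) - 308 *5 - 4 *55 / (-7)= -1538.94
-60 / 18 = -10 / 3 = -3.33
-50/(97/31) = -15.98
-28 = -28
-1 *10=-10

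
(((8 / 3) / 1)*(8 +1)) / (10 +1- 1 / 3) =2.25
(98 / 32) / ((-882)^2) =1 / 254016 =0.00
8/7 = 1.14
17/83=0.20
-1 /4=-0.25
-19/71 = -0.27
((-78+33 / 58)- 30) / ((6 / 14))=-14539 / 58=-250.67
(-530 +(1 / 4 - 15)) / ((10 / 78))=-84981 / 20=-4249.05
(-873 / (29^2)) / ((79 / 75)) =-65475 / 66439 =-0.99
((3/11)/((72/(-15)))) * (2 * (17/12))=-85/528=-0.16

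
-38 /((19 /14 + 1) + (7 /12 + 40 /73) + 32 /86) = -527352 /53575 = -9.84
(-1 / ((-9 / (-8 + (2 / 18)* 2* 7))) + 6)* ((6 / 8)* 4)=428 / 27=15.85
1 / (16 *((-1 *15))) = -1 / 240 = -0.00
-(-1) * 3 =3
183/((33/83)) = 5063/11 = 460.27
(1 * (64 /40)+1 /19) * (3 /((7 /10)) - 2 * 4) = -4082 /665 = -6.14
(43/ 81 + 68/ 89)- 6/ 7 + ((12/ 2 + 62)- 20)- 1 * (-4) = 2646167/ 50463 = 52.44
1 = 1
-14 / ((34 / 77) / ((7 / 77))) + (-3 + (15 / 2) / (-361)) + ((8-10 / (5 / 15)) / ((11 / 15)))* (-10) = 3609745 / 12274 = 294.10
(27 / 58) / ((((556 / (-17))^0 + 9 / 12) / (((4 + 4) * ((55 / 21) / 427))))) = 7920 / 606767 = 0.01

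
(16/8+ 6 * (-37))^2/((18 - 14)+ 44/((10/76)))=60500/423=143.03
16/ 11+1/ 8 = 139/ 88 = 1.58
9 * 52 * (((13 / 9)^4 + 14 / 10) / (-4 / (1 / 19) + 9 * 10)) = 4907032 / 25515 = 192.32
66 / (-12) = -11 / 2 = -5.50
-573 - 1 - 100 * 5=-1074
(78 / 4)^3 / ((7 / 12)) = 177957 / 14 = 12711.21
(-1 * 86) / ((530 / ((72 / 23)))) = -3096 / 6095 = -0.51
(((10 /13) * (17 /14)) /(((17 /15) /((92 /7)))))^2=47610000 /405769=117.33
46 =46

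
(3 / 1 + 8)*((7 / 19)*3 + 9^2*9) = 152592 / 19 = 8031.16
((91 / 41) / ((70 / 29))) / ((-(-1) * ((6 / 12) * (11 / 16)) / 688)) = 4150016 / 2255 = 1840.36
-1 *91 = -91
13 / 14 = 0.93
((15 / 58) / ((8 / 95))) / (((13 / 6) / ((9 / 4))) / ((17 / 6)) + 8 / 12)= 218025 / 71456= 3.05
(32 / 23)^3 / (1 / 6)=196608 / 12167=16.16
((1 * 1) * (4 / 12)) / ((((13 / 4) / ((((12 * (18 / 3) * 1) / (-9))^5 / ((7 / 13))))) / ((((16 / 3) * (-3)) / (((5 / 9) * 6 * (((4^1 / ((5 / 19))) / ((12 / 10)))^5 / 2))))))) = 15925248 / 86663465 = 0.18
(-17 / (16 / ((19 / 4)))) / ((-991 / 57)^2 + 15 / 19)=-1049427 / 63017344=-0.02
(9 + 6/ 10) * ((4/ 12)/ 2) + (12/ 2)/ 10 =11/ 5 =2.20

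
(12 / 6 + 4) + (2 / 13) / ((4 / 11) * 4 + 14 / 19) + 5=32956 / 2977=11.07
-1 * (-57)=57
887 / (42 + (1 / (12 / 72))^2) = 887 / 78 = 11.37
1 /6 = 0.17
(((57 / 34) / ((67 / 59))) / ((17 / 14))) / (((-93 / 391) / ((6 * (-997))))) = 1079637342 / 35309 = 30576.83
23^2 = 529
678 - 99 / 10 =6681 / 10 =668.10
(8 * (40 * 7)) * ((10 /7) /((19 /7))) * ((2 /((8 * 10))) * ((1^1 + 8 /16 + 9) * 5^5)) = 18375000 /19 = 967105.26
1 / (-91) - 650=-59151 / 91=-650.01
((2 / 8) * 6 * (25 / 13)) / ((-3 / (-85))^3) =15353125 / 234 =65611.65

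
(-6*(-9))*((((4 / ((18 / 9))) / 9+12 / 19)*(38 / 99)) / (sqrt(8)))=146*sqrt(2) / 33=6.26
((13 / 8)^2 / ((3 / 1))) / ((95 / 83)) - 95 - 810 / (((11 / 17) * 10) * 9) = -21697223 / 200640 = -108.14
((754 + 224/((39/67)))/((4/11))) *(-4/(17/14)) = -6839756/663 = -10316.37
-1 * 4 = -4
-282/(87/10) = -940/29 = -32.41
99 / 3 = 33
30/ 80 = 3/ 8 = 0.38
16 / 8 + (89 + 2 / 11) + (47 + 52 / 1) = 2092 / 11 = 190.18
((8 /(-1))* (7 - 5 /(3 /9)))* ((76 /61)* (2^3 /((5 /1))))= 38912 /305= 127.58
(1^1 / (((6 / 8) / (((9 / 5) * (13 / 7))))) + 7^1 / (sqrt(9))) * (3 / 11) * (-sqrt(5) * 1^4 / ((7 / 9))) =-6417 * sqrt(5) / 2695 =-5.32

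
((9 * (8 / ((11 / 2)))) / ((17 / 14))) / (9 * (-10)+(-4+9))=-2016 / 15895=-0.13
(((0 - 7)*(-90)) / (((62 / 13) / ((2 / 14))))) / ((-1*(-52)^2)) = -45 / 6448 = -0.01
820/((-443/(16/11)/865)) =-11348800/4873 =-2328.91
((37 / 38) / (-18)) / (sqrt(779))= -37 * sqrt(779) / 532836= -0.00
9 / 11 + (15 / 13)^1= 1.97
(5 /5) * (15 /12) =5 /4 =1.25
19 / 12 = 1.58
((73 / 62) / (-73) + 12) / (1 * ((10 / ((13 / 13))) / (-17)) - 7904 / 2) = -12631 / 4166028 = -0.00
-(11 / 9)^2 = -121 / 81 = -1.49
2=2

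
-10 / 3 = -3.33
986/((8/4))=493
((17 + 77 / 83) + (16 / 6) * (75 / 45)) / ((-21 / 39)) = -41.55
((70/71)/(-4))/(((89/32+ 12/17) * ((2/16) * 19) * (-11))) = 0.00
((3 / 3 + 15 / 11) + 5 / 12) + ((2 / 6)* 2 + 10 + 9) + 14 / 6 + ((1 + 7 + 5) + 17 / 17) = 5119 / 132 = 38.78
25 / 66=0.38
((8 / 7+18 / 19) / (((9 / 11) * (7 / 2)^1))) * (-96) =-195712 / 2793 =-70.07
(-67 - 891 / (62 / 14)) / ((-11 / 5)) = 41570 / 341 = 121.91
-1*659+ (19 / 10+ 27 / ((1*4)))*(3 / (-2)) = -671.98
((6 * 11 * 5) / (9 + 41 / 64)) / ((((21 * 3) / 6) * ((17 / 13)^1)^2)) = 1.91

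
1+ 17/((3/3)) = 18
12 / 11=1.09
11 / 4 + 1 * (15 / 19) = 3.54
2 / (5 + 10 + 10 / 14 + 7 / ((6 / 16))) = 21 / 361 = 0.06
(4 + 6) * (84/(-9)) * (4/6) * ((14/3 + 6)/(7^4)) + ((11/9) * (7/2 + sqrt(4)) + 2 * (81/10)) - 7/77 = 22976887/1018710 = 22.55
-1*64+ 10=-54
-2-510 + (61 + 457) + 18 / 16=7.12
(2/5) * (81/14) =2.31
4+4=8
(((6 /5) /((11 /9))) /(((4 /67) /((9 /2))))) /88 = 16281 /19360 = 0.84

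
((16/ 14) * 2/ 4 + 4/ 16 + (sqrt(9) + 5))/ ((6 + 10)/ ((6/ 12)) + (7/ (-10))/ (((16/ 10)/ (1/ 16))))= 15808/ 57295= 0.28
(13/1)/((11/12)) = 156/11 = 14.18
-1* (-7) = 7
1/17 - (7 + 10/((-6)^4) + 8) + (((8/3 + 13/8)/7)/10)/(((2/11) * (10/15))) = -44549419/3084480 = -14.44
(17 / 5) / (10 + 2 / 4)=34 / 105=0.32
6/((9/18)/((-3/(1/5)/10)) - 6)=-18/19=-0.95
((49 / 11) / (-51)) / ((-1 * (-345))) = -49 / 193545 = -0.00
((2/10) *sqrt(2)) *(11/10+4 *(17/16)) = 1.51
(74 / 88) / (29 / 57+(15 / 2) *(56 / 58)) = 61161 / 563684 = 0.11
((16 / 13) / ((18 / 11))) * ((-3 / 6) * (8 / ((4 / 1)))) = -88 / 117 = -0.75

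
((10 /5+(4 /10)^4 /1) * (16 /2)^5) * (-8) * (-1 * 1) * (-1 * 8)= -2654994432 /625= -4247991.09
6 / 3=2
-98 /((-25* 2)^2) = -49 /1250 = -0.04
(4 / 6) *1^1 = 2 / 3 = 0.67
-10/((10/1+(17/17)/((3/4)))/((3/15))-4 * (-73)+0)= -15/523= -0.03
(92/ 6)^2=2116/ 9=235.11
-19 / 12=-1.58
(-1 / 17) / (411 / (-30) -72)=10 / 14569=0.00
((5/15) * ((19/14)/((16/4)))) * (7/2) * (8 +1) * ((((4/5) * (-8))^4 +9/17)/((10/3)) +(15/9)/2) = 1527109591/850000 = 1796.60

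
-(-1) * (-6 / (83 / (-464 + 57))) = 2442 / 83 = 29.42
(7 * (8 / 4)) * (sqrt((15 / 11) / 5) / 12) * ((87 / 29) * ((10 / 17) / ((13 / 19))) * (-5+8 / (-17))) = -61845 * sqrt(33) / 41327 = -8.60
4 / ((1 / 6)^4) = 5184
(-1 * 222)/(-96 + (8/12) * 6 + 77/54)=11988/4891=2.45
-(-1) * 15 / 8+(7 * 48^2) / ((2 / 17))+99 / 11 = 137098.88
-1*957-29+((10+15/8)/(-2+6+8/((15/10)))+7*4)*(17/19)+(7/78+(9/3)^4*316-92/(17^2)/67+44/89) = 7047136027491545/286041389088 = 24636.77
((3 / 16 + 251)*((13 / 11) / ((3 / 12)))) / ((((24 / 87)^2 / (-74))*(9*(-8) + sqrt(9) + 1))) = 1625769899 / 95744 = 16980.38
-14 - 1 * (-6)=-8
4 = 4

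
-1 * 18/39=-0.46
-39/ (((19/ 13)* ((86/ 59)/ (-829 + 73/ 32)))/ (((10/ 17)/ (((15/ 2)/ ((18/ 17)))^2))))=1424427147/ 8027842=177.44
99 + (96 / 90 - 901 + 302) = -498.93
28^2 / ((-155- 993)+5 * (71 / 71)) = -784 / 1143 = -0.69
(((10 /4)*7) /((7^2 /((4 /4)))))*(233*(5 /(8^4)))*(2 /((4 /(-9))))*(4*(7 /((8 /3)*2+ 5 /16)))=-157275 /69376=-2.27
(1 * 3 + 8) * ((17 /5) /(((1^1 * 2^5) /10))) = 187 /16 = 11.69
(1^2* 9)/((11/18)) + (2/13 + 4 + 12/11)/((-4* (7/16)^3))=-45642/49049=-0.93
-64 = -64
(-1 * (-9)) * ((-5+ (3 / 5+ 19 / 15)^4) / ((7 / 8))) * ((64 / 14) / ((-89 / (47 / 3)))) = -4349940992 / 73591875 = -59.11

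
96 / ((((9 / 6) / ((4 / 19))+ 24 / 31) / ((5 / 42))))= 19840 / 13713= 1.45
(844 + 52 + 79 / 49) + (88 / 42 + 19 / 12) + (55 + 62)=199585 / 196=1018.29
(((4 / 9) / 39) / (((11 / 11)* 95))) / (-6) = -2 / 100035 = -0.00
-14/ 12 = -7/ 6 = -1.17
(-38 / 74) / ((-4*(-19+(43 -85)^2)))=19 / 258260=0.00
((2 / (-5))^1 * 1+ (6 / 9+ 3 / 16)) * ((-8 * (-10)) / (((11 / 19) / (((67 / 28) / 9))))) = 138757 / 8316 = 16.69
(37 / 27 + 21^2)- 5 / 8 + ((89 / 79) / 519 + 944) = 4090826515 / 2952072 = 1385.75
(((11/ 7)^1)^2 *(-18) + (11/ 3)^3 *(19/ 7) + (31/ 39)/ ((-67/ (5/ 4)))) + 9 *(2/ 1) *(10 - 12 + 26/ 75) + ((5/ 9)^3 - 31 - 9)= 61454041559/ 3111299100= 19.75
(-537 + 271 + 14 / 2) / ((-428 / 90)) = 11655 / 214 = 54.46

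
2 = 2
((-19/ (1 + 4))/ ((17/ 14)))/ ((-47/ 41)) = 10906/ 3995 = 2.73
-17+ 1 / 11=-186 / 11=-16.91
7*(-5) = -35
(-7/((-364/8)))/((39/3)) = 2/169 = 0.01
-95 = -95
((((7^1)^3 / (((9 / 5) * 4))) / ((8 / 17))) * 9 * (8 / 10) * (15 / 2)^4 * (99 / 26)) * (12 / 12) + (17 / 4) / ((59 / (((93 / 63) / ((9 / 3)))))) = 108626512134089 / 12370176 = 8781323.09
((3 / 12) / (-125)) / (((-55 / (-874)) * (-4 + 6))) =-437 / 27500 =-0.02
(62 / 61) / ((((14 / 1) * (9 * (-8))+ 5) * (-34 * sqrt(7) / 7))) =31 * sqrt(7) / 1040111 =0.00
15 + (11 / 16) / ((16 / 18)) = 2019 / 128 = 15.77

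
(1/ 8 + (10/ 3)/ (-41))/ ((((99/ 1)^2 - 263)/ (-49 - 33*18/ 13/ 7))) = -217279/ 854070672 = -0.00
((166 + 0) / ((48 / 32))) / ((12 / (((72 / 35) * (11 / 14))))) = 3652 / 245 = 14.91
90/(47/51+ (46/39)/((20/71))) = 596700/33871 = 17.62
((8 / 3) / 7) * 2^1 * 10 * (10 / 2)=800 / 21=38.10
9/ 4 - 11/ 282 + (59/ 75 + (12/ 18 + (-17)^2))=4126567/ 14100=292.66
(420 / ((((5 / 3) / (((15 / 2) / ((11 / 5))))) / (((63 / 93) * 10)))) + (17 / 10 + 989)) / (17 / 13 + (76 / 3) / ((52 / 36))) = 301902731 / 835450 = 361.37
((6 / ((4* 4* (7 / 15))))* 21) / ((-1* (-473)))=135 / 3784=0.04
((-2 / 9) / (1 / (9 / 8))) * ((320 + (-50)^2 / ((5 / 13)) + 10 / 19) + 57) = -1719.38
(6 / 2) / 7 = 3 / 7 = 0.43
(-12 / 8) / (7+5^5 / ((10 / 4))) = -1 / 838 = -0.00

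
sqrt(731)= 27.04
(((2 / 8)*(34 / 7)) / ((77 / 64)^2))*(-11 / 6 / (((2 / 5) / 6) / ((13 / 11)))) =-1131520 / 41503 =-27.26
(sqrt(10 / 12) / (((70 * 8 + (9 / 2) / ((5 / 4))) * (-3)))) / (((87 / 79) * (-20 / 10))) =0.00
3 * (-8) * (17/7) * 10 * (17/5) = -13872/7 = -1981.71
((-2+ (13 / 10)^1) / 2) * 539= -3773 / 20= -188.65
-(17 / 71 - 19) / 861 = 444 / 20377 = 0.02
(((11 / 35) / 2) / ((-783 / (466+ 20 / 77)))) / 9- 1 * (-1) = 0.99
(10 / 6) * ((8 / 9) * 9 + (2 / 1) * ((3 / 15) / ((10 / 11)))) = 211 / 15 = 14.07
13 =13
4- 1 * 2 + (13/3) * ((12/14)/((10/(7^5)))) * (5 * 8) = 249706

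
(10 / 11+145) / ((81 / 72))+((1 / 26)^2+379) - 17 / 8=22601281 / 44616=506.57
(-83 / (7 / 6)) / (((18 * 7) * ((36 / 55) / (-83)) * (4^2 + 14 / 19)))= 7199005 / 1682856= 4.28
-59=-59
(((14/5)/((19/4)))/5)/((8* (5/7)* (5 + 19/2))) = 98/68875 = 0.00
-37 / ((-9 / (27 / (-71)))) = -111 / 71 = -1.56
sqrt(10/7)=1.20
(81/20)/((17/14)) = 567/170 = 3.34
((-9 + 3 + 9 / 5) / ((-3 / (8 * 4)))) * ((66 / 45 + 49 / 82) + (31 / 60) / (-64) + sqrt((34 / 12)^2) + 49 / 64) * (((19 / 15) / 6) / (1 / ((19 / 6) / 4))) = 2249891707 / 53136000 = 42.34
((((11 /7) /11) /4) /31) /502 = 0.00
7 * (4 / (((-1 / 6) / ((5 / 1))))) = -840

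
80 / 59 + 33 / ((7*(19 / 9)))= 28163 / 7847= 3.59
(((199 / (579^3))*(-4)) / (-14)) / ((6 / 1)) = 199 / 4076195319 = 0.00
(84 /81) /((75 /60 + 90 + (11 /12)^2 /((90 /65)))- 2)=2688 /232909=0.01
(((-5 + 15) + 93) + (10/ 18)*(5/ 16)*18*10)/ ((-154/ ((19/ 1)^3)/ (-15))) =55249245/ 616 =89690.33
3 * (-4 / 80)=-3 / 20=-0.15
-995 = -995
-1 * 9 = -9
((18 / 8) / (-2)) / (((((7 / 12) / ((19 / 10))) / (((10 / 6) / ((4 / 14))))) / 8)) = -171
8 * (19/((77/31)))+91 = 11719/77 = 152.19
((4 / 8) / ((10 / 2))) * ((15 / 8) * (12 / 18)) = 1 / 8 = 0.12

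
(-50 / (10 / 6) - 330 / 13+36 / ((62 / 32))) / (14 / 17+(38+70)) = -126072 / 372775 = -0.34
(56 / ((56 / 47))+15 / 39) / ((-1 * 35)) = -88 / 65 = -1.35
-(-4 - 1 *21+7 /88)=2193 /88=24.92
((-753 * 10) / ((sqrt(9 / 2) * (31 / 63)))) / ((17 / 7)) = -1106910 * sqrt(2) / 527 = -2970.41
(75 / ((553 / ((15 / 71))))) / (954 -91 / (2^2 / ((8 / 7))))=1125 / 36436064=0.00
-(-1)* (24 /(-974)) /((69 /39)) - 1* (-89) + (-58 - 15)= 179060 /11201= 15.99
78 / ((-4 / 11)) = -429 / 2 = -214.50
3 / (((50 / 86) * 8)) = 129 / 200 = 0.64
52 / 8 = 13 / 2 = 6.50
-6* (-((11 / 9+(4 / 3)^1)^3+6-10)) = 18502 / 243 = 76.14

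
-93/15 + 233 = 1134/5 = 226.80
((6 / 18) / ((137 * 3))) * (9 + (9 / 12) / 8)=97 / 13152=0.01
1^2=1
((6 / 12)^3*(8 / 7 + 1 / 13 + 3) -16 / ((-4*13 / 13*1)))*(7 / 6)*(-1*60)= -4120 / 13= -316.92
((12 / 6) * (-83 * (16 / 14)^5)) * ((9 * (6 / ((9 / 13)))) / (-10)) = 212140032 / 84035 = 2524.42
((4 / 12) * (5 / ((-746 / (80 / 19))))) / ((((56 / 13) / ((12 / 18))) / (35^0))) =-650 / 446481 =-0.00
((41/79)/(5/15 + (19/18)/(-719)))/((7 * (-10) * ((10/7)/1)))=-265311/16965250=-0.02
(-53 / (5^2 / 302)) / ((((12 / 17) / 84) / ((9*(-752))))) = 12891104352 / 25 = 515644174.08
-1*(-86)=86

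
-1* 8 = -8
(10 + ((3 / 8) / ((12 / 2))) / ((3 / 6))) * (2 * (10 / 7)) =405 / 14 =28.93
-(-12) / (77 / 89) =13.87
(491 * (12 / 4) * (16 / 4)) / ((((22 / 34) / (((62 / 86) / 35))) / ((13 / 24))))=3363841 / 33110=101.60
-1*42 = -42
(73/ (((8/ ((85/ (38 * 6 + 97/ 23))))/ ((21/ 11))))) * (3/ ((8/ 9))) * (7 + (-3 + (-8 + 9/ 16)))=-57799575/ 781312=-73.98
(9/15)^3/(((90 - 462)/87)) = -783/15500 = -0.05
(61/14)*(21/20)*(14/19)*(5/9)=427/228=1.87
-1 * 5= -5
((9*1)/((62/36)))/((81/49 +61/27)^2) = 0.34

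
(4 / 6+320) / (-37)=-26 / 3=-8.67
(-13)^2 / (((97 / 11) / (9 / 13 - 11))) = -197.55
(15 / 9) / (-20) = -0.08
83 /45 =1.84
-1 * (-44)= 44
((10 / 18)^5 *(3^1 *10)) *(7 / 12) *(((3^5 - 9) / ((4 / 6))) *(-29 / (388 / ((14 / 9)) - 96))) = -288640625 / 4697676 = -61.44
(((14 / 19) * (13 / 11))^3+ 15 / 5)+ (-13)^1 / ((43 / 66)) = -6396052417 / 392561147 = -16.29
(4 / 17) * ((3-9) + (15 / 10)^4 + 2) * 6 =3 / 2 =1.50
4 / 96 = 1 / 24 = 0.04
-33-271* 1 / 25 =-1096 / 25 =-43.84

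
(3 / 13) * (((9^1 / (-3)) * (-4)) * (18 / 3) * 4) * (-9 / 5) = -7776 / 65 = -119.63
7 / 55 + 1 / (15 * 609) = 2560 / 20097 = 0.13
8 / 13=0.62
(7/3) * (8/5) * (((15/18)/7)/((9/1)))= 4/81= 0.05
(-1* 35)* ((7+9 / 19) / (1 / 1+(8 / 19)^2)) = -18886 / 85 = -222.19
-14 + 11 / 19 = -13.42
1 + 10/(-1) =-9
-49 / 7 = -7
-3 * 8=-24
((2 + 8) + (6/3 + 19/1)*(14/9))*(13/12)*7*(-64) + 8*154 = -175280/9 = -19475.56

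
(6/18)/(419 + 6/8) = 4/5037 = 0.00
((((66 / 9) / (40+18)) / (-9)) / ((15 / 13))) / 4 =-143 / 46980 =-0.00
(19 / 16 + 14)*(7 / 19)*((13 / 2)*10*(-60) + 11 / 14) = -13265127 / 608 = -21817.64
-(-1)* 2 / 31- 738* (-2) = 45758 / 31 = 1476.06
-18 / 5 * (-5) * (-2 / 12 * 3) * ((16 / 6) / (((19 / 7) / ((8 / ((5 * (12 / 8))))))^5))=-140987334656 / 626762559375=-0.22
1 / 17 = 0.06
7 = 7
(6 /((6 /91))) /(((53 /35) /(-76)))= -242060 /53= -4567.17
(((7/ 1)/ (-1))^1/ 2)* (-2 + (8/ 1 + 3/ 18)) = -259/ 12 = -21.58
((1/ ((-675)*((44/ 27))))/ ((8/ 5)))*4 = -1/ 440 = -0.00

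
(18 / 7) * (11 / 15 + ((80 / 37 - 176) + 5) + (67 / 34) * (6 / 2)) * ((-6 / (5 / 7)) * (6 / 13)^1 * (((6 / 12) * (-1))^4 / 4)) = 6356583 / 251600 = 25.26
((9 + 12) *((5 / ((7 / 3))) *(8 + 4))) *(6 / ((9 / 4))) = 1440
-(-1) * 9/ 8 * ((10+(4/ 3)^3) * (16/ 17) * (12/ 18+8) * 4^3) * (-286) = -317903872/ 153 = -2077803.08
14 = 14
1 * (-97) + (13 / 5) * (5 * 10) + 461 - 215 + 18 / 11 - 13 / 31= 280.22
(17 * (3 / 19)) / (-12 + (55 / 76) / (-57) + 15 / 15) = -11628 / 47707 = -0.24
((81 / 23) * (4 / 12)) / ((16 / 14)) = 189 / 184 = 1.03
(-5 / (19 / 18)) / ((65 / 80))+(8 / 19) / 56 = -10067 / 1729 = -5.82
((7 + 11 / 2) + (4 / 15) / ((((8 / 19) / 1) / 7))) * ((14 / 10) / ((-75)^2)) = 1778 / 421875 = 0.00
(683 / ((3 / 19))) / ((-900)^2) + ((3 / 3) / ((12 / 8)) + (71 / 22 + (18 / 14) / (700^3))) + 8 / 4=37860828078757 / 6417873000000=5.90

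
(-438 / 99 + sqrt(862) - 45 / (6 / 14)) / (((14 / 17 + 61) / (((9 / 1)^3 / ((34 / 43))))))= -37731339 / 23122 + 31347*sqrt(862) / 2102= -1194.00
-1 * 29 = -29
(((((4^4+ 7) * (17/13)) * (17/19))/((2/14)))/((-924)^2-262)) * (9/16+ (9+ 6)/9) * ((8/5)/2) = 0.00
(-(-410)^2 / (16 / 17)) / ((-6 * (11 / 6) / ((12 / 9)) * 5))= 142885 / 33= 4329.85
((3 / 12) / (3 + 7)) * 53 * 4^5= 6784 / 5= 1356.80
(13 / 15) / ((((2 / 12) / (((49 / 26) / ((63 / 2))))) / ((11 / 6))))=77 / 135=0.57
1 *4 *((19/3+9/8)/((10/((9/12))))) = 179/80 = 2.24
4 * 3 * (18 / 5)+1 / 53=43.22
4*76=304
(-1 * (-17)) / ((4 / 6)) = 51 / 2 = 25.50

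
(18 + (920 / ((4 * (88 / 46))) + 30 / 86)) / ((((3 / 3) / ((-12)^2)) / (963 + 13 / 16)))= 18194266377 / 946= 19232839.72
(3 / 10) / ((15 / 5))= 0.10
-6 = -6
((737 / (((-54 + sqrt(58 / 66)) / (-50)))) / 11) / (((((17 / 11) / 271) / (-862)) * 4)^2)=2764988337082675 * sqrt(957) / 55603022 + 2463604608340663425 / 27801511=90152389249.16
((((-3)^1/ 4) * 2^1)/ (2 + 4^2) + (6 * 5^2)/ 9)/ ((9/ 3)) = 199/ 36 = 5.53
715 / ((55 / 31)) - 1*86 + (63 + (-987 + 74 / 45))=-27241 / 45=-605.36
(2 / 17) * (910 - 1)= 106.94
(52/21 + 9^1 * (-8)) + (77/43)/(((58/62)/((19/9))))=-5144389/78561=-65.48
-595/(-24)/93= 595/2232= 0.27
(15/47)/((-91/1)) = -15/4277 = -0.00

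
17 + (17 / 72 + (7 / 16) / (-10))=24757 / 1440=17.19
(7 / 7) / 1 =1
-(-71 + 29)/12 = 7/2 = 3.50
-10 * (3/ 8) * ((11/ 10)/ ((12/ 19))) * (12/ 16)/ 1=-627/ 128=-4.90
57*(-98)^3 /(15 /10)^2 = -71530592 /3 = -23843530.67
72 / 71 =1.01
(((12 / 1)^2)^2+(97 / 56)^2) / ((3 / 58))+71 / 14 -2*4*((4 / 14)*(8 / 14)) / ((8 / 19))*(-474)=270432587 / 672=402429.44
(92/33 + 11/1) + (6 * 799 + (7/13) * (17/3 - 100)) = 680250/143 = 4756.99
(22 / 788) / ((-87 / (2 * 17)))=-187 / 17139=-0.01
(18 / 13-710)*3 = -27636 / 13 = -2125.85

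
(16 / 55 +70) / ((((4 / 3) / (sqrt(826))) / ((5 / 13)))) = 5799 * sqrt(826) / 286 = 582.74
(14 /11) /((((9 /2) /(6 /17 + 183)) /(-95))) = -2763740 /561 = -4926.45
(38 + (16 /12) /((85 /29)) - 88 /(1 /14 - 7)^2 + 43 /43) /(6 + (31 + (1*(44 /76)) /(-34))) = 3430096942 /3371856285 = 1.02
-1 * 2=-2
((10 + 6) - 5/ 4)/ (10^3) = 59/ 4000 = 0.01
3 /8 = 0.38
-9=-9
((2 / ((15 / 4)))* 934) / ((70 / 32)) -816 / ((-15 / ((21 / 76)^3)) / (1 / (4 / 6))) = 6609649999 / 28807800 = 229.44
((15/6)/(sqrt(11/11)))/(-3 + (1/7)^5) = -16807/20168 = -0.83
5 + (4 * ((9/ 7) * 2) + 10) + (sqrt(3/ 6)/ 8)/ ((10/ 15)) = 3 * sqrt(2)/ 32 + 177/ 7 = 25.42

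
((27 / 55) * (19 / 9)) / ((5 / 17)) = 3.52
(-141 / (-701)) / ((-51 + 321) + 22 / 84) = 5922 / 7957051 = 0.00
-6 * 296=-1776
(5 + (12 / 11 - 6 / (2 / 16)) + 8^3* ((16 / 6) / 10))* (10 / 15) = 31226 / 495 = 63.08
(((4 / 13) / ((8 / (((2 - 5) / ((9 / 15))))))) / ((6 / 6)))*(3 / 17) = -15 / 442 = -0.03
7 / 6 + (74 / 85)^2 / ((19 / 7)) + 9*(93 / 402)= 3.53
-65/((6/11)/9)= -1072.50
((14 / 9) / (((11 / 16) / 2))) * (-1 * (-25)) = 11200 / 99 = 113.13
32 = 32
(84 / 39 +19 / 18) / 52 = 0.06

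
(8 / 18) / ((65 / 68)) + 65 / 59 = 54073 / 34515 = 1.57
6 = 6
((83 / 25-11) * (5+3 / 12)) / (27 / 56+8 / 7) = -8064 / 325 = -24.81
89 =89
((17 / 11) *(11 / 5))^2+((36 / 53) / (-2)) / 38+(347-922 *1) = -563.45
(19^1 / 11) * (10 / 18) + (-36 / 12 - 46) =-4756 / 99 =-48.04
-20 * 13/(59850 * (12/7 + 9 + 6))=-2/7695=-0.00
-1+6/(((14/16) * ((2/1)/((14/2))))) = 23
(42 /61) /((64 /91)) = 1911 /1952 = 0.98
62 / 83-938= -937.25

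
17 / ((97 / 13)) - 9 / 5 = 232 / 485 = 0.48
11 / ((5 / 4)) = 44 / 5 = 8.80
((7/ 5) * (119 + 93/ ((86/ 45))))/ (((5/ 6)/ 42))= 12717558/ 1075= 11830.29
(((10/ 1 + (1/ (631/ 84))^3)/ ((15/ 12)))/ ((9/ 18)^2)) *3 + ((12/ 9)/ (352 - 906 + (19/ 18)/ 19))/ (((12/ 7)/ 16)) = 1202455066227392/ 12525549809305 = 96.00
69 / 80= 0.86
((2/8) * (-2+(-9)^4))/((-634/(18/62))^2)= 531279/1545118864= 0.00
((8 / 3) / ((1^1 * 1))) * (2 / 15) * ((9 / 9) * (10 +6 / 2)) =208 / 45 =4.62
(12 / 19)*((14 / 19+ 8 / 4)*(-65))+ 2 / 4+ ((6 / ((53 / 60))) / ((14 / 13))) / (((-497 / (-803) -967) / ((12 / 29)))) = -56189612852467 / 502333126666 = -111.86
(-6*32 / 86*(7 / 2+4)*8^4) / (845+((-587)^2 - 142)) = -368640 / 1855837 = -0.20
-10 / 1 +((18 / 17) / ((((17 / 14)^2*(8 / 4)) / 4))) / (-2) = -52658 / 4913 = -10.72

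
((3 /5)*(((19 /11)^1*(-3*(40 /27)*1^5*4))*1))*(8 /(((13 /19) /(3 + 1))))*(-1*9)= 1108992 /143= 7755.19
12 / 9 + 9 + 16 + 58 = 253 / 3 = 84.33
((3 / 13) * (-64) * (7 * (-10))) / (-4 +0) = -3360 / 13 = -258.46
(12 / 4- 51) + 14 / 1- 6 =-40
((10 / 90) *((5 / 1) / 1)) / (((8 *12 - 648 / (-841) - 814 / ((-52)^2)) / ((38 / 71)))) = 11370320 / 3689010261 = 0.00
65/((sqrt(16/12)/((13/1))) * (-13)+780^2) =65 * sqrt(3)/555225839998+29659500/277612919999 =0.00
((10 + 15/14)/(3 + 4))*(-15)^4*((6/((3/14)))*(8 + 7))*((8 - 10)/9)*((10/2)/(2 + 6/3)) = -65390625/7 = -9341517.86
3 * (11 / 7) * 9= 297 / 7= 42.43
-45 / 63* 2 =-10 / 7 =-1.43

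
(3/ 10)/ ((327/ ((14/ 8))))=7/ 4360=0.00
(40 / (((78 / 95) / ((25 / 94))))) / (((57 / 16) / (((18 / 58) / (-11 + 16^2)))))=4000 / 868231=0.00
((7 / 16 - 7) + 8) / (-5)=-23 / 80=-0.29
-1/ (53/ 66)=-1.25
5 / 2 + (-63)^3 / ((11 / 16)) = -8001449 / 22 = -363702.23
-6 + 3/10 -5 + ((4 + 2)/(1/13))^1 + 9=763/10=76.30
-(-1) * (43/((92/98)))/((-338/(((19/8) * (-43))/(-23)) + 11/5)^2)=717550675/85604772766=0.01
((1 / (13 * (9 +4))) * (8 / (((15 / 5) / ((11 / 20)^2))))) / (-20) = -121 / 507000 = -0.00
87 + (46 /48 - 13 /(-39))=2119 /24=88.29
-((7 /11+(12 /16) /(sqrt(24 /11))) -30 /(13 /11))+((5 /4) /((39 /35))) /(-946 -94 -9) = 24.24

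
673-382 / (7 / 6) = 2419 / 7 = 345.57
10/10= 1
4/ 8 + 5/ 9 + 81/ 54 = 23/ 9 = 2.56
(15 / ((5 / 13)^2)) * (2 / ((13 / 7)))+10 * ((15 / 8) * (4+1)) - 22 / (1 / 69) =-26301 / 20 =-1315.05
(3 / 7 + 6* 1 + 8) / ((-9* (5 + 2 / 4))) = -202 / 693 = -0.29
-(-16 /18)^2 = -64 /81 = -0.79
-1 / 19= -0.05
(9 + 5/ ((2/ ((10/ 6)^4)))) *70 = 160405/ 81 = 1980.31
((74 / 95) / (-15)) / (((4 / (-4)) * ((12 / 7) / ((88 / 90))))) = 5698 / 192375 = 0.03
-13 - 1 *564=-577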